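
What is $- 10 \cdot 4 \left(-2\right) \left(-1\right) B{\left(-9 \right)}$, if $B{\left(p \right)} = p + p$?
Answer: $1440$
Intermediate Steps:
$B{\left(p \right)} = 2 p$
$- 10 \cdot 4 \left(-2\right) \left(-1\right) B{\left(-9 \right)} = - 10 \cdot 4 \left(-2\right) \left(-1\right) 2 \left(-9\right) = - 10 \left(\left(-8\right) \left(-1\right)\right) \left(-18\right) = \left(-10\right) 8 \left(-18\right) = \left(-80\right) \left(-18\right) = 1440$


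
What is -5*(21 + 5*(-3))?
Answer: -30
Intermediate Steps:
-5*(21 + 5*(-3)) = -5*(21 - 15) = -5*6 = -30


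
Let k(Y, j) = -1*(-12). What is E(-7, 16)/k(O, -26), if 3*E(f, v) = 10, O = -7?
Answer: 5/18 ≈ 0.27778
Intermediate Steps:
E(f, v) = 10/3 (E(f, v) = (⅓)*10 = 10/3)
k(Y, j) = 12
E(-7, 16)/k(O, -26) = (10/3)/12 = (10/3)*(1/12) = 5/18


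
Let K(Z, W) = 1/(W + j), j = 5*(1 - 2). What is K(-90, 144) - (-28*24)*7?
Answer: 653857/139 ≈ 4704.0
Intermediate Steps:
j = -5 (j = 5*(-1) = -5)
K(Z, W) = 1/(-5 + W) (K(Z, W) = 1/(W - 5) = 1/(-5 + W))
K(-90, 144) - (-28*24)*7 = 1/(-5 + 144) - (-28*24)*7 = 1/139 - (-672)*7 = 1/139 - 1*(-4704) = 1/139 + 4704 = 653857/139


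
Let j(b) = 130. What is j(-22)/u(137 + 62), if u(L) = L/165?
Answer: 21450/199 ≈ 107.79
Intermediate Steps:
u(L) = L/165 (u(L) = L*(1/165) = L/165)
j(-22)/u(137 + 62) = 130/(((137 + 62)/165)) = 130/(((1/165)*199)) = 130/(199/165) = 130*(165/199) = 21450/199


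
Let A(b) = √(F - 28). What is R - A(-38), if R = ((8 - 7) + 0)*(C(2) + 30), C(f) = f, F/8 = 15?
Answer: 32 - 2*√23 ≈ 22.408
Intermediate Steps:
F = 120 (F = 8*15 = 120)
A(b) = 2*√23 (A(b) = √(120 - 28) = √92 = 2*√23)
R = 32 (R = ((8 - 7) + 0)*(2 + 30) = (1 + 0)*32 = 1*32 = 32)
R - A(-38) = 32 - 2*√23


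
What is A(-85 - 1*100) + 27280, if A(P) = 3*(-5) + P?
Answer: 27080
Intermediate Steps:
A(P) = -15 + P
A(-85 - 1*100) + 27280 = (-15 + (-85 - 1*100)) + 27280 = (-15 + (-85 - 100)) + 27280 = (-15 - 185) + 27280 = -200 + 27280 = 27080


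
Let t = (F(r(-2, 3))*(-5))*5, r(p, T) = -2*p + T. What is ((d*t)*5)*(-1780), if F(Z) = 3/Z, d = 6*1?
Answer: 4005000/7 ≈ 5.7214e+5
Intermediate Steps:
d = 6
r(p, T) = T - 2*p
t = -75/7 (t = ((3/(3 - 2*(-2)))*(-5))*5 = ((3/(3 + 4))*(-5))*5 = ((3/7)*(-5))*5 = -15/7*5 = -75/7 ≈ -10.714)
((d*t)*5)*(-1780) = ((6*(-75/7))*5)*(-1780) = -450/7*5*(-1780) = -2250/7*(-1780) = 4005000/7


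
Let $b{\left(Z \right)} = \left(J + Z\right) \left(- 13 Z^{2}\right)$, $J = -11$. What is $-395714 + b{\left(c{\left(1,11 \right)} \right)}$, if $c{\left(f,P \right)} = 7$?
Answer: $-393166$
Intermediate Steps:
$b{\left(Z \right)} = - 13 Z^{2} \left(-11 + Z\right)$ ($b{\left(Z \right)} = \left(-11 + Z\right) \left(- 13 Z^{2}\right) = - 13 Z^{2} \left(-11 + Z\right)$)
$-395714 + b{\left(c{\left(1,11 \right)} \right)} = -395714 + 13 \cdot 7^{2} \left(11 - 7\right) = -395714 + 13 \cdot 49 \left(11 - 7\right) = -395714 + 13 \cdot 49 \cdot 4 = -395714 + 2548 = -393166$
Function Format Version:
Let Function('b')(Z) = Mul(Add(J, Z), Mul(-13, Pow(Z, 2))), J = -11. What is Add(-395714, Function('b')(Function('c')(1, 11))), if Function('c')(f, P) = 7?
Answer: -393166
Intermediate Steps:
Function('b')(Z) = Mul(-13, Pow(Z, 2), Add(-11, Z)) (Function('b')(Z) = Mul(Add(-11, Z), Mul(-13, Pow(Z, 2))) = Mul(-13, Pow(Z, 2), Add(-11, Z)))
Add(-395714, Function('b')(Function('c')(1, 11))) = Add(-395714, Mul(13, Pow(7, 2), Add(11, Mul(-1, 7)))) = Add(-395714, Mul(13, 49, Add(11, -7))) = Add(-395714, Mul(13, 49, 4)) = Add(-395714, 2548) = -393166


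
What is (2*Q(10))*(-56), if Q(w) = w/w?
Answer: -112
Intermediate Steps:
Q(w) = 1
(2*Q(10))*(-56) = (2*1)*(-56) = 2*(-56) = -112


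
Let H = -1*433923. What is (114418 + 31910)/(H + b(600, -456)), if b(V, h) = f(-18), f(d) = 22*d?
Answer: -48776/144773 ≈ -0.33691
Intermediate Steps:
b(V, h) = -396 (b(V, h) = 22*(-18) = -396)
H = -433923
(114418 + 31910)/(H + b(600, -456)) = (114418 + 31910)/(-433923 - 396) = 146328/(-434319) = 146328*(-1/434319) = -48776/144773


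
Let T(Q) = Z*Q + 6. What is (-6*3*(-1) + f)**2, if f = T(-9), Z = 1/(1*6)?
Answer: 2025/4 ≈ 506.25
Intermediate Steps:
Z = 1/6 ≈ 0.16667
T(Q) = 6 + Q/6 (T(Q) = Q/6 + 6 = 6 + Q/6)
f = 9/2 (f = 6 + (1/6)*(-9) = 6 - 3/2 = 9/2 ≈ 4.5000)
(-6*3*(-1) + f)**2 = (-6*3*(-1) + 9/2)**2 = (-18*(-1) + 9/2)**2 = (18 + 9/2)**2 = (45/2)**2 = 2025/4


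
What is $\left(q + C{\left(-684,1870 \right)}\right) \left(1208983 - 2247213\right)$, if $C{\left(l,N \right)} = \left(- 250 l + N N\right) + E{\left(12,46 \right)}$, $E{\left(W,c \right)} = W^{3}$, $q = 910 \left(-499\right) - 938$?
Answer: $-3337494158000$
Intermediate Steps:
$q = -455028$ ($q = -454090 - 938 = -455028$)
$C{\left(l,N \right)} = 1728 + N^{2} - 250 l$ ($C{\left(l,N \right)} = \left(- 250 l + N N\right) + 12^{3} = \left(- 250 l + N^{2}\right) + 1728 = \left(N^{2} - 250 l\right) + 1728 = 1728 + N^{2} - 250 l$)
$\left(q + C{\left(-684,1870 \right)}\right) \left(1208983 - 2247213\right) = \left(-455028 + \left(1728 + 1870^{2} - -171000\right)\right) \left(1208983 - 2247213\right) = \left(-455028 + \left(1728 + 3496900 + 171000\right)\right) \left(-1038230\right) = \left(-455028 + 3669628\right) \left(-1038230\right) = 3214600 \left(-1038230\right) = -3337494158000$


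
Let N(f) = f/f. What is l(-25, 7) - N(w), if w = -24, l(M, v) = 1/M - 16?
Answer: -426/25 ≈ -17.040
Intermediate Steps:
l(M, v) = -16 + 1/M
N(f) = 1
l(-25, 7) - N(w) = (-16 + 1/(-25)) - 1*1 = (-16 - 1/25) - 1 = -401/25 - 1 = -426/25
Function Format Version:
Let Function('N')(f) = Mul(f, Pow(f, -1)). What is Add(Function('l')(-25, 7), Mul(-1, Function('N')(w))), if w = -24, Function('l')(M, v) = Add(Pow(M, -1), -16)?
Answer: Rational(-426, 25) ≈ -17.040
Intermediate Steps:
Function('l')(M, v) = Add(-16, Pow(M, -1))
Function('N')(f) = 1
Add(Function('l')(-25, 7), Mul(-1, Function('N')(w))) = Add(Add(-16, Pow(-25, -1)), Mul(-1, 1)) = Add(Add(-16, Rational(-1, 25)), -1) = Add(Rational(-401, 25), -1) = Rational(-426, 25)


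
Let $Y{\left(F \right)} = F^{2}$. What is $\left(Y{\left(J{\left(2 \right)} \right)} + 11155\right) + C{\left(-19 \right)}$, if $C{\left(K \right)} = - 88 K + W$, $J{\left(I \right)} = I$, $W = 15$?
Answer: $12846$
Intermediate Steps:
$C{\left(K \right)} = 15 - 88 K$ ($C{\left(K \right)} = - 88 K + 15 = 15 - 88 K$)
$\left(Y{\left(J{\left(2 \right)} \right)} + 11155\right) + C{\left(-19 \right)} = \left(2^{2} + 11155\right) + \left(15 - -1672\right) = \left(4 + 11155\right) + \left(15 + 1672\right) = 11159 + 1687 = 12846$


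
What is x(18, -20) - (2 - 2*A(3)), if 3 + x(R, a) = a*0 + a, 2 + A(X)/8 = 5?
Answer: 23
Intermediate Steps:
A(X) = 24 (A(X) = -16 + 8*5 = -16 + 40 = 24)
x(R, a) = -3 + a (x(R, a) = -3 + (a*0 + a) = -3 + (0 + a) = -3 + a)
x(18, -20) - (2 - 2*A(3)) = (-3 - 20) - (2 - 2*24) = -23 - (2 - 48) = -23 - 1*(-46) = -23 + 46 = 23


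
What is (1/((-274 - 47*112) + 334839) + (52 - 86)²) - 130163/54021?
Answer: 621861120698/539065737 ≈ 1153.6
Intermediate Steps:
(1/((-274 - 47*112) + 334839) + (52 - 86)²) - 130163/54021 = (1/((-274 - 5264) + 334839) + (-34)²) - 130163*1/54021 = (1/(-5538 + 334839) + 1156) - 11833/4911 = (1/329301 + 1156) - 11833/4911 = 380671957/329301 - 11833/4911 = 621861120698/539065737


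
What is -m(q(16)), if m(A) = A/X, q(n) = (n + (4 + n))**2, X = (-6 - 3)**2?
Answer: -16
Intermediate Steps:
X = 81 (X = (-9)**2 = 81)
q(n) = (4 + 2*n)**2
m(A) = A/81
-m(q(16)) = -4*(2 + 16)**2/81 = -4*18**2/81 = -4*324/81 = -1296/81 = -1*16 = -16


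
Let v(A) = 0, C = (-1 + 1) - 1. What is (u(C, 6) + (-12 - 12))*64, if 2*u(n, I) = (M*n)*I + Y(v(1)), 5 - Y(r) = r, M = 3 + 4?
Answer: -2720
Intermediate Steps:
C = -1 (C = 0 - 1 = -1)
M = 7
Y(r) = 5 - r
u(n, I) = 5/2 + 7*I*n/2 (u(n, I) = ((7*n)*I + (5 - 1*0))/2 = (7*I*n + (5 + 0))/2 = (7*I*n + 5)/2 = (5 + 7*I*n)/2 = 5/2 + 7*I*n/2)
(u(C, 6) + (-12 - 12))*64 = ((5/2 + (7/2)*6*(-1)) + (-12 - 12))*64 = ((5/2 - 21) - 24)*64 = (-37/2 - 24)*64 = -85/2*64 = -2720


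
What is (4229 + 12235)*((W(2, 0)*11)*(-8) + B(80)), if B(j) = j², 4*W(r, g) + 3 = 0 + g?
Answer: 106456224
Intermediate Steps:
W(r, g) = -¾ + g/4 (W(r, g) = -¾ + (0 + g)/4 = -¾ + g/4)
(4229 + 12235)*((W(2, 0)*11)*(-8) + B(80)) = (4229 + 12235)*(((-¾ + (¼)*0)*11)*(-8) + 80²) = 16464*(((-¾ + 0)*11)*(-8) + 6400) = 16464*(-¾*11*(-8) + 6400) = 16464*(-33/4*(-8) + 6400) = 16464*(66 + 6400) = 16464*6466 = 106456224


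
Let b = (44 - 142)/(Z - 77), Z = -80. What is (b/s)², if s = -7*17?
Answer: 196/7123561 ≈ 2.7514e-5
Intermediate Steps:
b = 98/157 (b = (44 - 142)/(-80 - 77) = -98/(-157) = -98*(-1/157) = 98/157 ≈ 0.62420)
s = -119
(b/s)² = ((98/157)/(-119))² = ((98/157)*(-1/119))² = (-14/2669)² = 196/7123561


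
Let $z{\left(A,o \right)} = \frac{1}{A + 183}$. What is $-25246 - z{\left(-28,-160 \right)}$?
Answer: $- \frac{3913131}{155} \approx -25246.0$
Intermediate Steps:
$z{\left(A,o \right)} = \frac{1}{183 + A}$
$-25246 - z{\left(-28,-160 \right)} = -25246 - \frac{1}{183 - 28} = -25246 - \frac{1}{155} = - \frac{3913131}{155}$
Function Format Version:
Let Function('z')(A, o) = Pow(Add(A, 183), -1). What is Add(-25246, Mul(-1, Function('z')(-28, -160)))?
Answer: Rational(-3913131, 155) ≈ -25246.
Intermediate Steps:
Function('z')(A, o) = Pow(Add(183, A), -1)
Add(-25246, Mul(-1, Function('z')(-28, -160))) = Add(-25246, Mul(-1, Pow(Add(183, -28), -1))) = Add(-25246, Mul(-1, Pow(155, -1))) = Add(-25246, Mul(-1, Rational(1, 155))) = Add(-25246, Rational(-1, 155)) = Rational(-3913131, 155)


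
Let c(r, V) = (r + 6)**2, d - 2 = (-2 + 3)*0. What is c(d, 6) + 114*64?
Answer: 7360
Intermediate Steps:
d = 2 (d = 2 + (-2 + 3)*0 = 2 + 1*0 = 2 + 0 = 2)
c(r, V) = (6 + r)**2
c(d, 6) + 114*64 = (6 + 2)**2 + 114*64 = 8**2 + 7296 = 64 + 7296 = 7360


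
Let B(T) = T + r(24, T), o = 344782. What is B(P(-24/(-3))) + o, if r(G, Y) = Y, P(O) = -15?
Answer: 344752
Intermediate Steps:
B(T) = 2*T (B(T) = T + T = 2*T)
B(P(-24/(-3))) + o = 2*(-15) + 344782 = -30 + 344782 = 344752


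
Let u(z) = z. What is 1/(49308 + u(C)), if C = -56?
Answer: 1/49252 ≈ 2.0304e-5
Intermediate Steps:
1/(49308 + u(C)) = 1/(49308 - 56) = 1/49252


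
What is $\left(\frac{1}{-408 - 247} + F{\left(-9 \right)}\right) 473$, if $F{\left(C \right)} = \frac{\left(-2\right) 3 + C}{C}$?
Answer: $\frac{1547656}{1965} \approx 787.61$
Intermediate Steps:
$F{\left(C \right)} = \frac{-6 + C}{C}$
$\left(\frac{1}{-408 - 247} + F{\left(-9 \right)}\right) 473 = \left(\frac{1}{-408 - 247} + \frac{-6 - 9}{-9}\right) 473 = \left(\frac{1}{-655} - - \frac{5}{3}\right) 473 = \left(- \frac{1}{655} + \frac{5}{3}\right) 473 = \frac{3272}{1965} \cdot 473 = \frac{1547656}{1965}$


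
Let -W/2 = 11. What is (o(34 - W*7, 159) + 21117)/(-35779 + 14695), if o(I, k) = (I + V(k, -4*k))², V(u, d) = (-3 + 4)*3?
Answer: -28799/10542 ≈ -2.7318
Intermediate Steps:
W = -22 (W = -2*11 = -22)
V(u, d) = 3 (V(u, d) = 1*3 = 3)
o(I, k) = (3 + I)² (o(I, k) = (I + 3)² = (3 + I)²)
(o(34 - W*7, 159) + 21117)/(-35779 + 14695) = ((3 + (34 - (-22)*7))² + 21117)/(-35779 + 14695) = ((3 + (34 - 1*(-154)))² + 21117)/(-21084) = ((3 + (34 + 154))² + 21117)*(-1/21084) = ((3 + 188)² + 21117)*(-1/21084) = (191² + 21117)*(-1/21084) = (36481 + 21117)*(-1/21084) = 57598*(-1/21084) = -28799/10542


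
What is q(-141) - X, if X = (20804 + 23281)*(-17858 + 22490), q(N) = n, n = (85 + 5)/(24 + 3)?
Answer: -612605150/3 ≈ -2.0420e+8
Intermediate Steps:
n = 10/3 (n = 90/27 = 90*(1/27) = 10/3 ≈ 3.3333)
q(N) = 10/3
X = 204201720 (X = 44085*4632 = 204201720)
q(-141) - X = 10/3 - 1*204201720 = 10/3 - 204201720 = -612605150/3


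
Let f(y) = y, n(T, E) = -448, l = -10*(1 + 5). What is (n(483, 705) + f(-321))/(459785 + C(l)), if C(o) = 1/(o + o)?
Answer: -92280/55174199 ≈ -0.0016725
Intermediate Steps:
l = -60 (l = -10*6 = -60)
C(o) = 1/(2*o)
(n(483, 705) + f(-321))/(459785 + C(l)) = (-448 - 321)/(459785 + (1/2)/(-60)) = -769/(459785 + (1/2)*(-1/60)) = -769/(459785 - 1/120) = -769/55174199/120 = -769*120/55174199 = -92280/55174199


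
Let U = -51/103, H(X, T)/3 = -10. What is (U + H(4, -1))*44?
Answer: -138204/103 ≈ -1341.8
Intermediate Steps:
H(X, T) = -30 (H(X, T) = 3*(-10) = -30)
U = -51/103 (U = -51*1/103 = -51/103 ≈ -0.49515)
(U + H(4, -1))*44 = (-51/103 - 30)*44 = -3141/103*44 = -138204/103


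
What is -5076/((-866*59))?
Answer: 2538/25547 ≈ 0.099346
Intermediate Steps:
-5076/((-866*59)) = -5076/(-51094) = -5076*(-1/51094) = 2538/25547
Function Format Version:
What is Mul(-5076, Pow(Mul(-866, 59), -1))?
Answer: Rational(2538, 25547) ≈ 0.099346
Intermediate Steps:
Mul(-5076, Pow(Mul(-866, 59), -1)) = Mul(-5076, Pow(-51094, -1)) = Mul(-5076, Rational(-1, 51094)) = Rational(2538, 25547)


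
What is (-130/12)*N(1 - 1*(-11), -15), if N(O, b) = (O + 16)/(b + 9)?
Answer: 455/9 ≈ 50.556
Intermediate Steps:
N(O, b) = (16 + O)/(9 + b)
(-130/12)*N(1 - 1*(-11), -15) = (-130/12)*((16 + (1 - 1*(-11)))/(9 - 15)) = (-130*1/12)*((16 + (1 + 11))/(-6)) = -(-65)*(16 + 12)/36 = -(-65)*28/36 = -65/6*(-14/3) = 455/9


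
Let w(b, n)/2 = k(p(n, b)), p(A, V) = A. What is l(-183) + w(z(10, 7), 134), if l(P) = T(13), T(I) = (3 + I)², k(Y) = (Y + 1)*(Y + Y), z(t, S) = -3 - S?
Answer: 72616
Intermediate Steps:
k(Y) = 2*Y*(1 + Y) (k(Y) = (1 + Y)*(2*Y) = 2*Y*(1 + Y))
w(b, n) = 4*n*(1 + n) (w(b, n) = 2*(2*n*(1 + n)) = 4*n*(1 + n))
l(P) = 256 (l(P) = (3 + 13)² = 16² = 256)
l(-183) + w(z(10, 7), 134) = 256 + 4*134*(1 + 134) = 256 + 4*134*135 = 256 + 72360 = 72616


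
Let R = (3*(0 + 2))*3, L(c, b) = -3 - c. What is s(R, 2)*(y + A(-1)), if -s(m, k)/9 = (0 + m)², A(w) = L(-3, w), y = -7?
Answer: 20412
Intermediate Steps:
A(w) = 0 (A(w) = -3 - 1*(-3) = -3 + 3 = 0)
R = 18 (R = (3*2)*3 = 6*3 = 18)
s(m, k) = -9*m² (s(m, k) = -9*(0 + m)² = -9*m²)
s(R, 2)*(y + A(-1)) = (-9*18²)*(-7 + 0) = -9*324*(-7) = -2916*(-7) = 20412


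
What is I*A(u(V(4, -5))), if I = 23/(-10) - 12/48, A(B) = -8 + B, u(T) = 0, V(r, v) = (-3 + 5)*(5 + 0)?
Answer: 102/5 ≈ 20.400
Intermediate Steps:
V(r, v) = 10 (V(r, v) = 2*5 = 10)
I = -51/20 (I = 23*(-⅒) - 12*1/48 = -23/10 - ¼ = -51/20 ≈ -2.5500)
I*A(u(V(4, -5))) = -51*(-8 + 0)/20 = -51/20*(-8) = 102/5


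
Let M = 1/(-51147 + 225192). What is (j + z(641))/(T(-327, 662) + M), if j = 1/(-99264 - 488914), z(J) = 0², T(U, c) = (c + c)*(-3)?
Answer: 174045/406611415131542 ≈ 4.2804e-10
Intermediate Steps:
T(U, c) = -6*c (T(U, c) = (2*c)*(-3) = -6*c)
z(J) = 0
M = 1/174045 ≈ 5.7456e-6
j = -1/588178 (j = 1/(-588178) = -1/588178 ≈ -1.7002e-6)
(j + z(641))/(T(-327, 662) + M) = (-1/588178 + 0)/(-6*662 + 1/174045) = -1/(588178*(-3972 + 1/174045)) = -1/(588178*(-691306739/174045)) = -1/588178*(-174045/691306739) = 174045/406611415131542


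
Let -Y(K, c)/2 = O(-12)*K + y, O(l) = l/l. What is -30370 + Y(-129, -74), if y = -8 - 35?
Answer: -30026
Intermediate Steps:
O(l) = 1
y = -43
Y(K, c) = 86 - 2*K (Y(K, c) = -2*(1*K - 43) = -2*(K - 43) = -2*(-43 + K) = 86 - 2*K)
-30370 + Y(-129, -74) = -30370 + (86 - 2*(-129)) = -30370 + (86 + 258) = -30370 + 344 = -30026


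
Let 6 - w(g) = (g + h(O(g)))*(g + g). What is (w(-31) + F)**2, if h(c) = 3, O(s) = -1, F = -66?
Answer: 3225616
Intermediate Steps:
w(g) = 6 - 2*g*(3 + g) (w(g) = 6 - (g + 3)*(g + g) = 6 - (3 + g)*2*g = 6 - 2*g*(3 + g))
(w(-31) + F)**2 = ((6 - 6*(-31) - 2*(-31)**2) - 66)**2 = ((6 + 186 - 2*961) - 66)**2 = ((6 + 186 - 1922) - 66)**2 = (-1730 - 66)**2 = (-1796)**2 = 3225616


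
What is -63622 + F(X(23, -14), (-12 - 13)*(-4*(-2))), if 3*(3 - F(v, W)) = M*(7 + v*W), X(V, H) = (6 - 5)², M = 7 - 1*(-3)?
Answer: -188927/3 ≈ -62976.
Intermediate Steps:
M = 10 (M = 7 + 3 = 10)
X(V, H) = 1 (X(V, H) = 1² = 1)
F(v, W) = -61/3 - 10*W*v/3 (F(v, W) = 3 - 10*(7 + v*W)/3 = 3 - 10*(7 + W*v)/3 = 3 - (70 + 10*W*v)/3 = 3 + (-70/3 - 10*W*v/3) = -61/3 - 10*W*v/3)
-63622 + F(X(23, -14), (-12 - 13)*(-4*(-2))) = -63622 + (-61/3 - 10/3*(-12 - 13)*(-4*(-2))*1) = -63622 + (-61/3 - 10/3*(-25*8)*1) = -63622 + (-61/3 - 10/3*(-200)*1) = -63622 + (-61/3 + 2000/3) = -63622 + 1939/3 = -188927/3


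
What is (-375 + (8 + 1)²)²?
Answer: 86436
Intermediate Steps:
(-375 + (8 + 1)²)² = (-375 + 9²)² = (-375 + 81)² = (-294)² = 86436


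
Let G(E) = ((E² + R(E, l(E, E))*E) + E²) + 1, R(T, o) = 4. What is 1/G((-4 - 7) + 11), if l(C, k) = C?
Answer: 1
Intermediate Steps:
G(E) = 1 + 2*E² + 4*E (G(E) = ((E² + 4*E) + E²) + 1 = (2*E² + 4*E) + 1 = 1 + 2*E² + 4*E)
1/G((-4 - 7) + 11) = 1/(1 + 2*((-4 - 7) + 11)² + 4*((-4 - 7) + 11)) = 1/(1 + 2*(-11 + 11)² + 4*(-11 + 11)) = 1/(1 + 2*0² + 4*0) = 1/(1 + 2*0 + 0) = 1/(1 + 0 + 0) = 1/1 = 1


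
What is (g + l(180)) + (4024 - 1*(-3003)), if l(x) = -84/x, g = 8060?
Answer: 226298/15 ≈ 15087.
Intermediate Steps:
(g + l(180)) + (4024 - 1*(-3003)) = (8060 - 84/180) + (4024 - 1*(-3003)) = (8060 - 84*1/180) + (4024 + 3003) = (8060 - 7/15) + 7027 = 120893/15 + 7027 = 226298/15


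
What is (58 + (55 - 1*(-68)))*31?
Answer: 5611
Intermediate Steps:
(58 + (55 - 1*(-68)))*31 = (58 + (55 + 68))*31 = (58 + 123)*31 = 181*31 = 5611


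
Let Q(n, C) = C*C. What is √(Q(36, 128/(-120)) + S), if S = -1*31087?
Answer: I*√6994319/15 ≈ 176.31*I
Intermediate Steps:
Q(n, C) = C²
S = -31087
√(Q(36, 128/(-120)) + S) = √((128/(-120))² - 31087) = √((128*(-1/120))² - 31087) = √((-16/15)² - 31087) = √(256/225 - 31087) = √(-6994319/225) = I*√6994319/15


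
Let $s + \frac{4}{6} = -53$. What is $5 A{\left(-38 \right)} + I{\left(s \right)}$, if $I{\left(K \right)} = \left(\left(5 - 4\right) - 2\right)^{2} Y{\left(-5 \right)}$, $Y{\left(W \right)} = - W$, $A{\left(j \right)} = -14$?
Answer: $-65$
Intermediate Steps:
$s = - \frac{161}{3}$ ($s = - \frac{2}{3} - 53 = - \frac{161}{3} \approx -53.667$)
$I{\left(K \right)} = 5$ ($I{\left(K \right)} = \left(\left(5 - 4\right) - 2\right)^{2} \left(\left(-1\right) \left(-5\right)\right) = \left(1 - 2\right)^{2} \cdot 5 = \left(-1\right)^{2} \cdot 5 = 1 \cdot 5 = 5$)
$5 A{\left(-38 \right)} + I{\left(s \right)} = 5 \left(-14\right) + 5 = -70 + 5 = -65$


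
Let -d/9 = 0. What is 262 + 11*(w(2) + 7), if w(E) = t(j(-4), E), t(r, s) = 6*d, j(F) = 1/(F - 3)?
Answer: 339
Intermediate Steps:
d = 0 (d = -9*0 = 0)
j(F) = 1/(-3 + F)
t(r, s) = 0 (t(r, s) = 6*0 = 0)
w(E) = 0
262 + 11*(w(2) + 7) = 262 + 11*(0 + 7) = 262 + 11*7 = 262 + 77 = 339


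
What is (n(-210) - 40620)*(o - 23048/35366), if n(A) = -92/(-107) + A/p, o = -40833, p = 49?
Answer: 21970125143381998/13244567 ≈ 1.6588e+9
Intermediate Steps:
n(A) = 92/107 + A/49 (n(A) = -92/(-107) + A/49 = -92*(-1/107) + A*(1/49) = 92/107 + A/49)
(n(-210) - 40620)*(o - 23048/35366) = ((92/107 + (1/49)*(-210)) - 40620)*(-40833 - 23048/35366) = ((92/107 - 30/7) - 40620)*(-40833 - 23048*1/35366) = (-2566/749 - 40620)*(-40833 - 11524/17683) = -30426946/749*(-722061463/17683) = 21970125143381998/13244567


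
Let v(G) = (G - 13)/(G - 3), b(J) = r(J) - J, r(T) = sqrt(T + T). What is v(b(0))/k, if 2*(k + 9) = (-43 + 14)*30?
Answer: -13/1332 ≈ -0.0097598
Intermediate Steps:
r(T) = sqrt(2)*sqrt(T) (r(T) = sqrt(2*T) = sqrt(2)*sqrt(T))
k = -444 (k = -9 + ((-43 + 14)*30)/2 = -9 + (-29*30)/2 = -9 + (1/2)*(-870) = -9 - 435 = -444)
b(J) = -J + sqrt(2)*sqrt(J) (b(J) = sqrt(2)*sqrt(J) - J = -J + sqrt(2)*sqrt(J))
v(G) = (-13 + G)/(-3 + G)
v(b(0))/k = ((-13 + (-1*0 + sqrt(2)*sqrt(0)))/(-3 + (-1*0 + sqrt(2)*sqrt(0))))/(-444) = ((-13 + (0 + sqrt(2)*0))/(-3 + (0 + sqrt(2)*0)))*(-1/444) = ((-13 + (0 + 0))/(-3 + (0 + 0)))*(-1/444) = ((-13 + 0)/(-3 + 0))*(-1/444) = (-13/(-3))*(-1/444) = -1/3*(-13)*(-1/444) = (13/3)*(-1/444) = -13/1332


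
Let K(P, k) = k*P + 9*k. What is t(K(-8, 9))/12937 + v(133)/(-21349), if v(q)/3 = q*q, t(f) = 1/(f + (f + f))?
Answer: -18536228684/7457184351 ≈ -2.4857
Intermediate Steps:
K(P, k) = 9*k + P*k (K(P, k) = P*k + 9*k = 9*k + P*k)
t(f) = 1/(3*f) (t(f) = 1/(f + 2*f) = 1/(3*f))
v(q) = 3*q² (v(q) = 3*(q*q) = 3*q²)
t(K(-8, 9))/12937 + v(133)/(-21349) = (1/(3*((9*(9 - 8)))))/12937 + (3*133²)/(-21349) = (1/(3*((9*1))))*(1/12937) + (3*17689)*(-1/21349) = ((⅓)/9)*(1/12937) + 53067*(-1/21349) = ((⅓)*(⅑))*(1/12937) - 53067/21349 = (1/27)*(1/12937) - 53067/21349 = 1/349299 - 53067/21349 = -18536228684/7457184351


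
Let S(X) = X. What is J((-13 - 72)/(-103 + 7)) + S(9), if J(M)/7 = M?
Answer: 1459/96 ≈ 15.198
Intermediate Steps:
J(M) = 7*M
J((-13 - 72)/(-103 + 7)) + S(9) = 7*((-13 - 72)/(-103 + 7)) + 9 = 7*(-85/(-96)) + 9 = 7*(-85*(-1/96)) + 9 = 7*(85/96) + 9 = 595/96 + 9 = 1459/96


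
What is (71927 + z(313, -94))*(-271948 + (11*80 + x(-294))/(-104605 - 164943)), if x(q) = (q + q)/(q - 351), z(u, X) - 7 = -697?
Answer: -280676516974622293/14488205 ≈ -1.9373e+10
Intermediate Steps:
z(u, X) = -690 (z(u, X) = 7 - 697 = -690)
x(q) = 2*q/(-351 + q) (x(q) = (2*q)/(-351 + q) = 2*q/(-351 + q))
(71927 + z(313, -94))*(-271948 + (11*80 + x(-294))/(-104605 - 164943)) = (71927 - 690)*(-271948 + (11*80 + 2*(-294)/(-351 - 294))/(-104605 - 164943)) = 71237*(-271948 + (880 + 2*(-294)/(-645))/(-269548)) = 71237*(-271948 + (880 + 2*(-294)*(-1/645))*(-1/269548)) = 71237*(-271948 + (880 + 196/215)*(-1/269548)) = 71237*(-271948 + (189396/215)*(-1/269548)) = 71237*(-271948 - 47349/14488205) = 71237*(-3940038420689/14488205) = -280676516974622293/14488205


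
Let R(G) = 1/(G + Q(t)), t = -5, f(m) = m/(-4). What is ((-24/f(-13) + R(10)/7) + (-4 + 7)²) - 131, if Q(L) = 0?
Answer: -117727/910 ≈ -129.37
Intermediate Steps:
f(m) = -m/4 (f(m) = m*(-¼) = -m/4)
R(G) = 1/G (R(G) = 1/(G + 0) = 1/G)
((-24/f(-13) + R(10)/7) + (-4 + 7)²) - 131 = ((-24/((-¼*(-13))) + 1/(10*7)) + (-4 + 7)²) - 131 = ((-24/13/4 + (⅒)*(⅐)) + 3²) - 131 = ((-24*4/13 + 1/70) + 9) - 131 = ((-96/13 + 1/70) + 9) - 131 = (-6707/910 + 9) - 131 = 1483/910 - 131 = -117727/910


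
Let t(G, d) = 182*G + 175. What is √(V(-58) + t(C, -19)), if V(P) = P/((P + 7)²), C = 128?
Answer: √61048013/51 ≈ 153.20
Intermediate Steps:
t(G, d) = 175 + 182*G
V(P) = P/(7 + P)² (V(P) = P/((7 + P)²) = P/(7 + P)²)
√(V(-58) + t(C, -19)) = √(-58/(7 - 58)² + (175 + 182*128)) = √(-58/(-51)² + (175 + 23296)) = √(-58*1/2601 + 23471) = √(-58/2601 + 23471) = √(61048013/2601) = √61048013/51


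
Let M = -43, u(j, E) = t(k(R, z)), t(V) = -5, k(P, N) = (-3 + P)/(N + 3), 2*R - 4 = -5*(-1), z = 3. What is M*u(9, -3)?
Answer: 215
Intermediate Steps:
R = 9/2 (R = 2 + (-5*(-1))/2 = 2 + (½)*5 = 2 + 5/2 = 9/2 ≈ 4.5000)
k(P, N) = (-3 + P)/(3 + N)
u(j, E) = -5
M*u(9, -3) = -43*(-5) = 215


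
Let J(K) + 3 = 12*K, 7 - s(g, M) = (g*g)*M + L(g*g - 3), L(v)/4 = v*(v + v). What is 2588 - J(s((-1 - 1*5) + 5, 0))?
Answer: 2891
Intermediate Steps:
L(v) = 8*v**2 (L(v) = 4*(v*(v + v)) = 4*(v*(2*v)) = 4*(2*v**2) = 8*v**2)
s(g, M) = 7 - 8*(-3 + g**2)**2 - M*g**2 (s(g, M) = 7 - ((g*g)*M + 8*(g*g - 3)**2) = 7 - (g**2*M + 8*(g**2 - 3)**2) = 7 - (M*g**2 + 8*(-3 + g**2)**2) = 7 - (8*(-3 + g**2)**2 + M*g**2) = 7 + (-8*(-3 + g**2)**2 - M*g**2) = 7 - 8*(-3 + g**2)**2 - M*g**2)
J(K) = -3 + 12*K
2588 - J(s((-1 - 1*5) + 5, 0)) = 2588 - (-3 + 12*(7 - 8*(-3 + ((-1 - 1*5) + 5)**2)**2 - 1*0*((-1 - 1*5) + 5)**2)) = 2588 - (-3 + 12*(7 - 8*(-3 + ((-1 - 5) + 5)**2)**2 - 1*0*((-1 - 5) + 5)**2)) = 2588 - (-3 + 12*(7 - 8*(-3 + (-6 + 5)**2)**2 - 1*0*(-6 + 5)**2)) = 2588 - (-3 + 12*(7 - 8*(-3 + (-1)**2)**2 - 1*0*(-1)**2)) = 2588 - (-3 + 12*(7 - 8*(-3 + 1)**2 - 1*0*1)) = 2588 - (-3 + 12*(7 - 8*(-2)**2 + 0)) = 2588 - (-3 + 12*(7 - 8*4 + 0)) = 2588 - (-3 + 12*(7 - 32 + 0)) = 2588 - (-3 + 12*(-25)) = 2588 - (-3 - 300) = 2588 - 1*(-303) = 2588 + 303 = 2891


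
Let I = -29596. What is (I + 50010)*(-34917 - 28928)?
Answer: -1303331830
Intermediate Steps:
(I + 50010)*(-34917 - 28928) = (-29596 + 50010)*(-34917 - 28928) = 20414*(-63845) = -1303331830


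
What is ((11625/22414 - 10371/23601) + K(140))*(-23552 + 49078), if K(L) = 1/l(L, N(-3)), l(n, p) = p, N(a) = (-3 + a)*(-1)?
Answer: 1660102554500/264496407 ≈ 6276.5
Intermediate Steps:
N(a) = 3 - a
K(L) = ⅙ (K(L) = 1/(3 - 1*(-3)) = 1/(3 + 3) = 1/6 = ⅙)
((11625/22414 - 10371/23601) + K(140))*(-23552 + 49078) = ((11625/22414 - 10371/23601) + ⅙)*(-23552 + 49078) = ((11625*(1/22414) - 10371*1/23601) + ⅙)*25526 = ((11625/22414 - 3457/7867) + ⅙)*25526 = (13968677/176330938 + ⅙)*25526 = (65035750/264496407)*25526 = 1660102554500/264496407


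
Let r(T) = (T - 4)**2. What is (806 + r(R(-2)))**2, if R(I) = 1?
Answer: 664225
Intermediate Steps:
r(T) = (-4 + T)**2
(806 + r(R(-2)))**2 = (806 + (-4 + 1)**2)**2 = (806 + (-3)**2)**2 = (806 + 9)**2 = 815**2 = 664225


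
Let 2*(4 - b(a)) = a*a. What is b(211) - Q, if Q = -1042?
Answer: -42429/2 ≈ -21215.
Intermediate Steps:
b(a) = 4 - a²/2 (b(a) = 4 - a*a/2 = 4 - a²/2)
b(211) - Q = (4 - ½*211²) - 1*(-1042) = (4 - ½*44521) + 1042 = (4 - 44521/2) + 1042 = -44513/2 + 1042 = -42429/2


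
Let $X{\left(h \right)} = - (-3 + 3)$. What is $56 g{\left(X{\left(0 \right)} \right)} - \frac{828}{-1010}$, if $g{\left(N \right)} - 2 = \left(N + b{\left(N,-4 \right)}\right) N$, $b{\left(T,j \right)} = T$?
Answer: $\frac{56974}{505} \approx 112.82$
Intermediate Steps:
$X{\left(h \right)} = 0$ ($X{\left(h \right)} = \left(-1\right) 0 = 0$)
$g{\left(N \right)} = 2 + 2 N^{2}$ ($g{\left(N \right)} = 2 + \left(N + N\right) N = 2 + 2 N N = 2 + 2 N^{2}$)
$56 g{\left(X{\left(0 \right)} \right)} - \frac{828}{-1010} = 56 \left(2 + 2 \cdot 0^{2}\right) - \frac{828}{-1010} = 56 \left(2 + 2 \cdot 0\right) - - \frac{414}{505} = 56 \left(2 + 0\right) + \frac{414}{505} = 56 \cdot 2 + \frac{414}{505} = 112 + \frac{414}{505} = \frac{56974}{505}$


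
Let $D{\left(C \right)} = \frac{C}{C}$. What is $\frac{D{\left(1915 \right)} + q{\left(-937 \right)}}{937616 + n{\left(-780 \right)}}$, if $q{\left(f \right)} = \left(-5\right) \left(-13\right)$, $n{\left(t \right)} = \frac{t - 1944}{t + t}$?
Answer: $\frac{780}{11080937} \approx 7.0391 \cdot 10^{-5}$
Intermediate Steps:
$n{\left(t \right)} = \frac{-1944 + t}{2 t}$
$q{\left(f \right)} = 65$
$D{\left(C \right)} = 1$
$\frac{D{\left(1915 \right)} + q{\left(-937 \right)}}{937616 + n{\left(-780 \right)}} = \frac{1 + 65}{937616 + \frac{-1944 - 780}{2 \left(-780\right)}} = \frac{66}{937616 + \frac{1}{2} \left(- \frac{1}{780}\right) \left(-2724\right)} = \frac{66}{937616 + \frac{227}{130}} = \frac{66}{\frac{121890307}{130}} = 66 \cdot \frac{130}{121890307} = \frac{780}{11080937}$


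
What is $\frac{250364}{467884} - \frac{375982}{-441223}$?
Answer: $\frac{71595579315}{51610295533} \approx 1.3872$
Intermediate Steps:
$\frac{250364}{467884} - \frac{375982}{-441223} = 250364 \cdot \frac{1}{467884} - - \frac{375982}{441223} = \frac{62591}{116971} + \frac{375982}{441223} = \frac{71595579315}{51610295533}$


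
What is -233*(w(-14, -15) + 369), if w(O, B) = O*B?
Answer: -134907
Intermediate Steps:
w(O, B) = B*O
-233*(w(-14, -15) + 369) = -233*(-15*(-14) + 369) = -233*(210 + 369) = -233*579 = -134907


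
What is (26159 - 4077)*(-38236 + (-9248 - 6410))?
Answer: -1190087308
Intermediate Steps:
(26159 - 4077)*(-38236 + (-9248 - 6410)) = 22082*(-38236 - 15658) = 22082*(-53894) = -1190087308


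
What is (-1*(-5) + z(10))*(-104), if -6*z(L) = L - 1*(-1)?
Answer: -988/3 ≈ -329.33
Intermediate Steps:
z(L) = -1/6 - L/6 (z(L) = -(L - 1*(-1))/6 = -(L + 1)/6 = -(1 + L)/6 = -1/6 - L/6)
(-1*(-5) + z(10))*(-104) = (-1*(-5) + (-1/6 - 1/6*10))*(-104) = (5 + (-1/6 - 5/3))*(-104) = (5 - 11/6)*(-104) = (19/6)*(-104) = -988/3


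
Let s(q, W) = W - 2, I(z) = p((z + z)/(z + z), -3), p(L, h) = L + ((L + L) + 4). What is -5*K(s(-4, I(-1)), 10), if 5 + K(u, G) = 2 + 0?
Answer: 15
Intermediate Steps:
p(L, h) = 4 + 3*L (p(L, h) = L + (2*L + 4) = L + (4 + 2*L) = 4 + 3*L)
I(z) = 7 (I(z) = 4 + 3*((z + z)/(z + z)) = 4 + 3*((2*z)/((2*z))) = 4 + 3*((2*z)*(1/(2*z))) = 4 + 3*1 = 4 + 3 = 7)
s(q, W) = -2 + W
K(u, G) = -3 (K(u, G) = -5 + (2 + 0) = -5 + 2 = -3)
-5*K(s(-4, I(-1)), 10) = -5*(-3) = 15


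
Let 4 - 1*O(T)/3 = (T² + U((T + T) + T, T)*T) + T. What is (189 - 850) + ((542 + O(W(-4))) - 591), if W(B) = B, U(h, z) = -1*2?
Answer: -758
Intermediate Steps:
U(h, z) = -2
O(T) = 12 - 3*T² + 3*T (O(T) = 12 - 3*((T² - 2*T) + T) = 12 - 3*(T² - T) = 12 + (-3*T² + 3*T) = 12 - 3*T² + 3*T)
(189 - 850) + ((542 + O(W(-4))) - 591) = (189 - 850) + ((542 + (12 - 3*(-4)² + 3*(-4))) - 591) = -661 + ((542 + (12 - 3*16 - 12)) - 591) = -661 + ((542 + (12 - 48 - 12)) - 591) = -661 + ((542 - 48) - 591) = -661 + (494 - 591) = -661 - 97 = -758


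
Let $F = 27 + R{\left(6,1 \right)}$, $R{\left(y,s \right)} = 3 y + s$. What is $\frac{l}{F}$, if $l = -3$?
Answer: $- \frac{3}{46} \approx -0.065217$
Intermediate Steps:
$R{\left(y,s \right)} = s + 3 y$
$F = 46$ ($F = 27 + \left(1 + 3 \cdot 6\right) = 27 + \left(1 + 18\right) = 27 + 19 = 46$)
$\frac{l}{F} = \frac{1}{46} \left(-3\right) = - \frac{3}{46}$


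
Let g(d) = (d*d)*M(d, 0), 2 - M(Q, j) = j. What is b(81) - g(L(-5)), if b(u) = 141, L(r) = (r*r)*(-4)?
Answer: -19859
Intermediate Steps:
M(Q, j) = 2 - j
L(r) = -4*r² (L(r) = r²*(-4) = -4*r²)
g(d) = 2*d² (g(d) = (d*d)*(2 - 1*0) = d²*(2 + 0) = d²*2 = 2*d²)
b(81) - g(L(-5)) = 141 - 2*(-4*(-5)²)² = 141 - 2*(-4*25)² = 141 - 2*(-100)² = 141 - 2*10000 = 141 - 1*20000 = 141 - 20000 = -19859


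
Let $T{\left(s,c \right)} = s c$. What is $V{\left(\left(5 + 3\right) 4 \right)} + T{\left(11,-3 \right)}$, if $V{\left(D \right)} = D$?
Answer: $-1$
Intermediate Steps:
$T{\left(s,c \right)} = c s$
$V{\left(\left(5 + 3\right) 4 \right)} + T{\left(11,-3 \right)} = \left(5 + 3\right) 4 - 33 = 8 \cdot 4 - 33 = 32 - 33 = -1$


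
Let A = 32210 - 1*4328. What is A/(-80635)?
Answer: -27882/80635 ≈ -0.34578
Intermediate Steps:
A = 27882 (A = 32210 - 4328 = 27882)
A/(-80635) = 27882/(-80635) = 27882*(-1/80635) = -27882/80635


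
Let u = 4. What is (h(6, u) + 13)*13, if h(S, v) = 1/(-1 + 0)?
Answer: 156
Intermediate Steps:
h(S, v) = -1 (h(S, v) = 1/(-1) = -1)
(h(6, u) + 13)*13 = (-1 + 13)*13 = 12*13 = 156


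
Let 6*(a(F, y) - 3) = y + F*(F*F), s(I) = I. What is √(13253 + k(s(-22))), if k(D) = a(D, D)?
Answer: √103299/3 ≈ 107.13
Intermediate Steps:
a(F, y) = 3 + y/6 + F³/6 (a(F, y) = 3 + (y + F*(F*F))/6 = 3 + (y + F*F²)/6 = 3 + (y + F³)/6 = 3 + (y/6 + F³/6) = 3 + y/6 + F³/6)
k(D) = 3 + D/6 + D³/6
√(13253 + k(s(-22))) = √(13253 + (3 + (⅙)*(-22) + (⅙)*(-22)³)) = √(13253 + (3 - 11/3 + (⅙)*(-10648))) = √(13253 + (3 - 11/3 - 5324/3)) = √(13253 - 5326/3) = √(34433/3) = √103299/3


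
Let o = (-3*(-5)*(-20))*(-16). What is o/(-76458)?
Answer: -800/12743 ≈ -0.062780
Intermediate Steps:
o = 4800 (o = (15*(-20))*(-16) = -300*(-16) = 4800)
o/(-76458) = 4800/(-76458) = 4800*(-1/76458) = -800/12743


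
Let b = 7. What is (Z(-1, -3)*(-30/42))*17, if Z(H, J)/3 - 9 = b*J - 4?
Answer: 4080/7 ≈ 582.86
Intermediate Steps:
Z(H, J) = 15 + 21*J (Z(H, J) = 27 + 3*(7*J - 4) = 27 + 3*(-4 + 7*J) = 27 + (-12 + 21*J) = 15 + 21*J)
(Z(-1, -3)*(-30/42))*17 = ((15 + 21*(-3))*(-30/42))*17 = ((15 - 63)*(-30*1/42))*17 = -48*(-5/7)*17 = (240/7)*17 = 4080/7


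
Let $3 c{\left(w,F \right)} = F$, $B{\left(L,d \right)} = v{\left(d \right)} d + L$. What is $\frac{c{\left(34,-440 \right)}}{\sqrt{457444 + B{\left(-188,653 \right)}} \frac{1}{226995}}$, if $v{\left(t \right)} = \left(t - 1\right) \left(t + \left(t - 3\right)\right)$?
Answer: $- \frac{16646300 \sqrt{138804331}}{138804331} \approx -1412.9$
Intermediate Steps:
$v{\left(t \right)} = \left(-1 + t\right) \left(-3 + 2 t\right)$ ($v{\left(t \right)} = \left(-1 + t\right) \left(t + \left(t - 3\right)\right) = \left(-1 + t\right) \left(t + \left(-3 + t\right)\right) = \left(-1 + t\right) \left(-3 + 2 t\right)$)
$B{\left(L,d \right)} = L + d \left(3 - 5 d + 2 d^{2}\right)$ ($B{\left(L,d \right)} = \left(3 - 5 d + 2 d^{2}\right) d + L = d \left(3 - 5 d + 2 d^{2}\right) + L = L + d \left(3 - 5 d + 2 d^{2}\right)$)
$c{\left(w,F \right)} = \frac{F}{3}$
$\frac{c{\left(34,-440 \right)}}{\sqrt{457444 + B{\left(-188,653 \right)}} \frac{1}{226995}} = \frac{\frac{1}{3} \left(-440\right)}{\sqrt{457444 - \left(188 - 653 \left(3 - 3265 + 2 \cdot 653^{2}\right)\right)} \frac{1}{226995}} = - \frac{440}{3 \sqrt{457444 - \left(188 - 653 \left(3 - 3265 + 2 \cdot 426409\right)\right)} \frac{1}{226995}} = - \frac{440}{3 \sqrt{457444 - \left(188 - 653 \left(3 - 3265 + 852818\right)\right)} \frac{1}{226995}} = - \frac{440}{3 \sqrt{457444 + \left(-188 + 653 \cdot 849556\right)} \frac{1}{226995}} = - \frac{440}{3 \sqrt{457444 + \left(-188 + 554760068\right)} \frac{1}{226995}} = - \frac{440}{3 \sqrt{457444 + 554759880} \cdot \frac{1}{226995}} = - \frac{440}{3 \sqrt{555217324} \cdot \frac{1}{226995}} = - \frac{440}{3 \cdot 2 \sqrt{138804331} \cdot \frac{1}{226995}} = - \frac{440}{3 \frac{2 \sqrt{138804331}}{226995}} = - \frac{440 \frac{226995 \sqrt{138804331}}{277608662}}{3} = - \frac{16646300 \sqrt{138804331}}{138804331}$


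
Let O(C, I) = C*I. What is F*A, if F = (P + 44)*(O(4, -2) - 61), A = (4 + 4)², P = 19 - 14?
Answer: -216384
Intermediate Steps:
P = 5
A = 64 (A = 8² = 64)
F = -3381 (F = (5 + 44)*(4*(-2) - 61) = 49*(-8 - 61) = 49*(-69) = -3381)
F*A = -3381*64 = -216384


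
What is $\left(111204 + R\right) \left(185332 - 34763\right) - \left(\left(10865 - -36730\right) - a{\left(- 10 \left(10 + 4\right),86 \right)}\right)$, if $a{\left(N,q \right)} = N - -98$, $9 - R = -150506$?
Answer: $39406720474$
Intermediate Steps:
$R = 150515$ ($R = 9 - -150506 = 9 + 150506 = 150515$)
$a{\left(N,q \right)} = 98 + N$ ($a{\left(N,q \right)} = N + 98 = 98 + N$)
$\left(111204 + R\right) \left(185332 - 34763\right) - \left(\left(10865 - -36730\right) - a{\left(- 10 \left(10 + 4\right),86 \right)}\right) = \left(111204 + 150515\right) \left(185332 - 34763\right) - \left(\left(10865 - -36730\right) - \left(98 - 10 \left(10 + 4\right)\right)\right) = 261719 \cdot 150569 - \left(\left(10865 + 36730\right) - \left(98 - 140\right)\right) = 39406768111 - \left(47595 - \left(98 - 140\right)\right) = 39406768111 - \left(47595 - -42\right) = 39406768111 - \left(47595 + 42\right) = 39406768111 - 47637 = 39406720474$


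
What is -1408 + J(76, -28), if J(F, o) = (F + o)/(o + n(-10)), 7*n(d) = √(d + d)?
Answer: -4515312/3203 - 56*I*√5/3203 ≈ -1409.7 - 0.039095*I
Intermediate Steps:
n(d) = √2*√d/7 (n(d) = √(d + d)/7 = √(2*d)/7 = (√2*√d)/7 = √2*√d/7)
J(F, o) = (F + o)/(o + 2*I*√5/7) (J(F, o) = (F + o)/(o + √2*√(-10)/7) = (F + o)/(o + √2*(I*√10)/7) = (F + o)/(o + 2*I*√5/7))
-1408 + J(76, -28) = -1408 + 7*(76 - 28)/(7*(-28) + 2*I*√5) = -1408 + 7*48/(-196 + 2*I*√5) = -1408 + 336/(-196 + 2*I*√5)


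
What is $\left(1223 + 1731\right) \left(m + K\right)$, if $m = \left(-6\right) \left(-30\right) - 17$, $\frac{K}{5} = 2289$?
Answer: $34290032$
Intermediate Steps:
$K = 11445$ ($K = 5 \cdot 2289 = 11445$)
$m = 163$ ($m = 180 - 17 = 163$)
$\left(1223 + 1731\right) \left(m + K\right) = \left(1223 + 1731\right) \left(163 + 11445\right) = 2954 \cdot 11608 = 34290032$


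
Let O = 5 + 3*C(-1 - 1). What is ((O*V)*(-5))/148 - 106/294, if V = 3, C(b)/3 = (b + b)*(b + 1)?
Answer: -98249/21756 ≈ -4.5159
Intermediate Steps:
C(b) = 6*b*(1 + b) (C(b) = 3*((b + b)*(b + 1)) = 3*((2*b)*(1 + b)) = 3*(2*b*(1 + b)) = 6*b*(1 + b))
O = 41 (O = 5 + 3*(6*(-1 - 1)*(1 + (-1 - 1))) = 5 + 3*(6*(-2)*(1 - 2)) = 5 + 3*(6*(-2)*(-1)) = 5 + 3*12 = 5 + 36 = 41)
((O*V)*(-5))/148 - 106/294 = ((41*3)*(-5))/148 - 106/294 = (123*(-5))*(1/148) - 106*1/294 = -615*1/148 - 53/147 = -615/148 - 53/147 = -98249/21756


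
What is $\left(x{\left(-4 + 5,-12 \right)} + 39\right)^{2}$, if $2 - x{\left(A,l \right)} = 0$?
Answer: $1681$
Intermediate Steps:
$x{\left(A,l \right)} = 2$ ($x{\left(A,l \right)} = 2 - 0 = 2 + 0 = 2$)
$\left(x{\left(-4 + 5,-12 \right)} + 39\right)^{2} = \left(2 + 39\right)^{2} = 41^{2} = 1681$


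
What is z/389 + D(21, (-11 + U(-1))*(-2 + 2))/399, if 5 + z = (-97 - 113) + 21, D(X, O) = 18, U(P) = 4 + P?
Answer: -23468/51737 ≈ -0.45360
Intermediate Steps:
z = -194 (z = -5 + ((-97 - 113) + 21) = -5 + (-210 + 21) = -5 - 189 = -194)
z/389 + D(21, (-11 + U(-1))*(-2 + 2))/399 = -194/389 + 18/399 = -194*1/389 + 18*(1/399) = -194/389 + 6/133 = -23468/51737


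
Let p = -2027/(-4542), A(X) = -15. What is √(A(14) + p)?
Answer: I*√300239826/4542 ≈ 3.8149*I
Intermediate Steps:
p = 2027/4542 (p = -2027*(-1/4542) = 2027/4542 ≈ 0.44628)
√(A(14) + p) = √(-15 + 2027/4542) = √(-66103/4542) = I*√300239826/4542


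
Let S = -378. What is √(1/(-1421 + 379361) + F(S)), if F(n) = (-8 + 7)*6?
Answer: I*√214257870915/188970 ≈ 2.4495*I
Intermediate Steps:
F(n) = -6 (F(n) = -1*6 = -6)
√(1/(-1421 + 379361) + F(S)) = √(1/(-1421 + 379361) - 6) = √(1/377940 - 6) = √(-2267639/377940) = I*√214257870915/188970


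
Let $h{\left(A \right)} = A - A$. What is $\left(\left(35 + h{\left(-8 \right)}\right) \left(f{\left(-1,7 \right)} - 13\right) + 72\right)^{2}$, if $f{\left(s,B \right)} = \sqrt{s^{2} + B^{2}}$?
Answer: $207939 - 134050 \sqrt{2} \approx 18364.0$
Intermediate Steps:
$f{\left(s,B \right)} = \sqrt{B^{2} + s^{2}}$
$h{\left(A \right)} = 0$
$\left(\left(35 + h{\left(-8 \right)}\right) \left(f{\left(-1,7 \right)} - 13\right) + 72\right)^{2} = \left(\left(35 + 0\right) \left(\sqrt{7^{2} + \left(-1\right)^{2}} - 13\right) + 72\right)^{2} = \left(35 \left(\sqrt{49 + 1} - 13\right) + 72\right)^{2} = \left(35 \left(\sqrt{50} - 13\right) + 72\right)^{2} = \left(35 \left(5 \sqrt{2} - 13\right) + 72\right)^{2} = \left(35 \left(-13 + 5 \sqrt{2}\right) + 72\right)^{2} = \left(\left(-455 + 175 \sqrt{2}\right) + 72\right)^{2} = \left(-383 + 175 \sqrt{2}\right)^{2}$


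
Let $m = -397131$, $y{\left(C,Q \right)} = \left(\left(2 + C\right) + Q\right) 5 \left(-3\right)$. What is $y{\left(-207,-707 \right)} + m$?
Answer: $-383451$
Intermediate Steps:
$y{\left(C,Q \right)} = -30 - 15 C - 15 Q$ ($y{\left(C,Q \right)} = \left(2 + C + Q\right) 5 \left(-3\right) = \left(10 + 5 C + 5 Q\right) \left(-3\right) = -30 - 15 C - 15 Q$)
$y{\left(-207,-707 \right)} + m = \left(-30 - -3105 - -10605\right) - 397131 = \left(-30 + 3105 + 10605\right) - 397131 = 13680 - 397131 = -383451$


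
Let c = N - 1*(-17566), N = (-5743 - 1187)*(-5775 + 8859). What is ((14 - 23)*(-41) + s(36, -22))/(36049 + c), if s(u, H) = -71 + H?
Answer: -276/21318505 ≈ -1.2947e-5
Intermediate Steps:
N = -21372120 (N = -6930*3084 = -21372120)
c = -21354554 (c = -21372120 - 1*(-17566) = -21372120 + 17566 = -21354554)
((14 - 23)*(-41) + s(36, -22))/(36049 + c) = ((14 - 23)*(-41) + (-71 - 22))/(36049 - 21354554) = (-9*(-41) - 93)/(-21318505) = (369 - 93)*(-1/21318505) = 276*(-1/21318505) = -276/21318505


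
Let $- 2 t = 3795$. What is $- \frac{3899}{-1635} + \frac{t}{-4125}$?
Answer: $\frac{46511}{16350} \approx 2.8447$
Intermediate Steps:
$t = - \frac{3795}{2}$ ($t = \left(- \frac{1}{2}\right) 3795 = - \frac{3795}{2} \approx -1897.5$)
$- \frac{3899}{-1635} + \frac{t}{-4125} = - \frac{3899}{-1635} - \frac{3795}{2 \left(-4125\right)} = \left(-3899\right) \left(- \frac{1}{1635}\right) - - \frac{23}{50} = \frac{3899}{1635} + \frac{23}{50} = \frac{46511}{16350}$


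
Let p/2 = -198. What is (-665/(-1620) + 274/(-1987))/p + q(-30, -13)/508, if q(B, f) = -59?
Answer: -3782653573/32377386096 ≈ -0.11683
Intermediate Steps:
p = -396 (p = 2*(-198) = -396)
(-665/(-1620) + 274/(-1987))/p + q(-30, -13)/508 = (-665/(-1620) + 274/(-1987))/(-396) - 59/508 = (-665*(-1/1620) + 274*(-1/1987))*(-1/396) - 59*1/508 = (133/324 - 274/1987)*(-1/396) - 59/508 = (175495/643788)*(-1/396) - 59/508 = -175495/254940048 - 59/508 = -3782653573/32377386096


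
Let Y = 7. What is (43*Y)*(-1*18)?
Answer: -5418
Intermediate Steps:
(43*Y)*(-1*18) = (43*7)*(-1*18) = 301*(-18) = -5418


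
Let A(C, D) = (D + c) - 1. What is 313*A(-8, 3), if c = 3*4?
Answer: 4382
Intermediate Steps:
c = 12
A(C, D) = 11 + D (A(C, D) = (D + 12) - 1 = (12 + D) - 1 = 11 + D)
313*A(-8, 3) = 313*(11 + 3) = 313*14 = 4382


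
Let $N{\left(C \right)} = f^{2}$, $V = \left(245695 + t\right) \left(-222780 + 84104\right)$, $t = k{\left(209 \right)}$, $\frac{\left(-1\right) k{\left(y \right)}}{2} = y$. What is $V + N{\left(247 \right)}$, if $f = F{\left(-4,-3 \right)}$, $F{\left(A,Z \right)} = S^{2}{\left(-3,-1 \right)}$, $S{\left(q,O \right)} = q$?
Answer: $-34014033171$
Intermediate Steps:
$k{\left(y \right)} = - 2 y$
$t = -418$ ($t = \left(-2\right) 209 = -418$)
$F{\left(A,Z \right)} = 9$ ($F{\left(A,Z \right)} = \left(-3\right)^{2} = 9$)
$V = -34014033252$ ($V = \left(245695 - 418\right) \left(-222780 + 84104\right) = 245277 \left(-138676\right) = -34014033252$)
$f = 9$
$N{\left(C \right)} = 81$ ($N{\left(C \right)} = 9^{2} = 81$)
$V + N{\left(247 \right)} = -34014033252 + 81 = -34014033171$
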